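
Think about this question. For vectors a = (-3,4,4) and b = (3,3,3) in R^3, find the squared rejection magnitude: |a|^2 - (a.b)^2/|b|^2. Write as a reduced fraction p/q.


|a|^2 = (-3)^2 + 4^2 + 4^2 = 41
|b|^2 = 3^2 + 3^2 + 3^2 = 27
a . b = (-3)*3 + 4*3 + 4*3 = 15
(a.b)^2 = 15^2 = 225
|rej|^2 = 41 - 225/27
= (1107 - 225)/27
= 882/27
In lowest terms: 98/3


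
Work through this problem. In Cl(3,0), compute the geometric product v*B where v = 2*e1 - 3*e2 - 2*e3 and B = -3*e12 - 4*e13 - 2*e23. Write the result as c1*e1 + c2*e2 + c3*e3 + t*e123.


vB has grade-1 (vector) and grade-3 (trivector) parts: vB = (v _| B) + (v ^ B).
Vector part <vB>_1:
  e1: -v2*b12 - v3*b13 = -(-3)*(-3) - (-2)*(-4) = -17
  e2: v1*b12 - v3*b23 = (2)*(-3) - (-2)*(-2) = -10
  e3: v1*b13 + v2*b23 = (2)*(-4) + (-3)*(-2) = -2
Trivector part <vB>_3:
  e123: v1*b23 - v2*b13 + v3*b12 = (2)*(-2) - (-3)*(-4) + (-2)*(-3) = -10
vB = -17*e1 - 10*e2 - 2*e3 - 10*e123


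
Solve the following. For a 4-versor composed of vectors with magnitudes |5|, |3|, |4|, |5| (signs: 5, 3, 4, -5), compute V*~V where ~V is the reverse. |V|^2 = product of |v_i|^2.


Each vector v_i has |v_i|^2 = s_i^2
Squared scales: 5^2 = 25, 3^2 = 9, 4^2 = 16, (-5)^2 = 25
|V|^2 = 25 * 9 * 16 * 25
= 90000


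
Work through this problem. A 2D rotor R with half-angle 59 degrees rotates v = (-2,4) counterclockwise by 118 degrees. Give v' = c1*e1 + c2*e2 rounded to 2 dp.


Rotor R = cos(59deg) - sin(59deg)*e12
Rotation angle theta = 2 * 59 = 118 degrees
v' = R*v*~R rotates v by theta.
cos(118deg) = -0.4695, sin(118deg) = 0.8829
v'_1 = -2*cos(118deg) - 4*sin(118deg)
= -2*(-0.4695) - 4*0.8829
= -2.59
v'_2 = -2*sin(118deg) + 4*cos(118deg)
= -2*0.8829 + 4*(-0.4695)
= -3.64
v' = -2.59*e1 - 3.64*e2


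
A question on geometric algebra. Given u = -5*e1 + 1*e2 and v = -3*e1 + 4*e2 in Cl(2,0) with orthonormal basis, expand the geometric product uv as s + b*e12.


Expand: (-5*e1 + 1*e2)(-3*e1 + 4*e2)
= (-5)*(-3)*e1e1 + (-5)*4*e1e2 + 1*(-3)*e2e1 + 1*4*e2e2
Using e1^2 = e2^2 = 1, e2e1 = -e1e2:
Scalar part s = (-5)*(-3) + 1*4 = 15 + 4 = 19
Bivector part b = (-5)*4 - 1*(-3) = -20 - (-3) = -17
uv = 19 - 17*e12


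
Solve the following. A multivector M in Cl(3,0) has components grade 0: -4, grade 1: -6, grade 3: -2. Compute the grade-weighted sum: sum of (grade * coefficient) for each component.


Grade-weighted sum = sum of grade_k * coefficient_k
0*(-4) = 0
1*(-6) = -6
3*(-2) = -6
Total = 0 + (-6) + (-6) = -12


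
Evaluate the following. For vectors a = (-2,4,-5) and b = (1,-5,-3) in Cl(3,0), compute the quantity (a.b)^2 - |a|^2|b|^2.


a . b = (-2)*1 + 4*(-5) + (-5)*(-3)
= -2 + (-20) + 15 = -7
|a|^2 = (-2)^2 + 4^2 + (-5)^2 = 45
|b|^2 = 1^2 + (-5)^2 + (-3)^2 = 35
(a.b)^2 = (-7)^2 = 49
|a|^2 * |b|^2 = 45 * 35 = 1575
Result = 49 - 1575 = -1526


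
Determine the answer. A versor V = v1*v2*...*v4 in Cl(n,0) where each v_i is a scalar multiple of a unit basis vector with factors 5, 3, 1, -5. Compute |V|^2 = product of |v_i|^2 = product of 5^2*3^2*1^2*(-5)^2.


Each vector v_i has |v_i|^2 = s_i^2
Squared scales: 5^2 = 25, 3^2 = 9, 1^2 = 1, (-5)^2 = 25
|V|^2 = 25 * 9 * 1 * 25
= 5625


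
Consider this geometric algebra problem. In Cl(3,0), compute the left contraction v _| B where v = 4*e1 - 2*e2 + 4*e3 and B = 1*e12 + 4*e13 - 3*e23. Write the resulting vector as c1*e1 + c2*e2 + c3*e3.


Left contraction v _| B = <vB>_1 (grade-1 part of the geometric product vB).
Using e1_|e12 = e2, e2_|e12 = -e1, e1_|e13 = e3, e3_|e13 = -e1, e2_|e23 = e3, e3_|e23 = -e2:
e1 coeff: -v2*b12 - v3*b13 = -(-2)*(1) - (4)*(4) = -14
e2 coeff: v1*b12 - v3*b23 = (4)*(1) - (4)*(-3) = 16
e3 coeff: v1*b13 + v2*b23 = (4)*(4) + (-2)*(-3) = 22
v _| B = -14*e1 + 16*e2 + 22*e3


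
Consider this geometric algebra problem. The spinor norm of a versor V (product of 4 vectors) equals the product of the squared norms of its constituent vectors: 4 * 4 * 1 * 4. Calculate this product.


Spinor norm N(V) = |v1|^2 * |v2|^2 * ... * |v4|^2
= 4 * 4 * 1 * 4
Running product: 4, 16, 16, 64
N(V) = 64


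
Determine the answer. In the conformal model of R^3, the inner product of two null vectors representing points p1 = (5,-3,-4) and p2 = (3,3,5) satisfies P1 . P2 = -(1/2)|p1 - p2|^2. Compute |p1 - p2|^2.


p1 - p2 = (2, -6, -9)
|p1 - p2|^2 = 2^2 + (-6)^2 + (-9)^2
= 4 + 36 + 81
= 121


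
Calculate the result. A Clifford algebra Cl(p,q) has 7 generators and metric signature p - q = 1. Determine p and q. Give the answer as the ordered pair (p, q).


We need p + q = 7 and p - q = 1.
Adding: 2p = 7 + 1 = 8, so p = 4.
Then q = 7 - 4 = 3.
(p, q) = (4, 3)


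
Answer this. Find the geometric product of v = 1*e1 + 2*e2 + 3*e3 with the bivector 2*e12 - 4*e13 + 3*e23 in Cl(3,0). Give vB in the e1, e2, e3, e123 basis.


vB has grade-1 (vector) and grade-3 (trivector) parts: vB = (v _| B) + (v ^ B).
Vector part <vB>_1:
  e1: -v2*b12 - v3*b13 = -(2)*(2) - (3)*(-4) = 8
  e2: v1*b12 - v3*b23 = (1)*(2) - (3)*(3) = -7
  e3: v1*b13 + v2*b23 = (1)*(-4) + (2)*(3) = 2
Trivector part <vB>_3:
  e123: v1*b23 - v2*b13 + v3*b12 = (1)*(3) - (2)*(-4) + (3)*(2) = 17
vB = 8*e1 - 7*e2 + 2*e3 + 17*e123


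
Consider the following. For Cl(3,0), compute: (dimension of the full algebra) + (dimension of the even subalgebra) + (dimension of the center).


n = 3 + 0 = 3
Total dim = 2^3 = 8
Even subalgebra dim = 2^2 = 4
n is odd, so center dim = 2
Sum = 8 + 4 + 2 = 14


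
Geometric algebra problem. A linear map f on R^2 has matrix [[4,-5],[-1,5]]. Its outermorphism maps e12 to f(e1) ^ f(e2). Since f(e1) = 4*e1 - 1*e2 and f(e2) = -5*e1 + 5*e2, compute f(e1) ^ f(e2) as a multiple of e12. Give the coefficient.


The outermorphism of a linear map f sends e1^e2 to f(e1)^f(e2).
f(e1) = 4*e1 - 1*e2
f(e2) = -5*e1 + 5*e2
f(e1) ^ f(e2) = (4*e1 - 1*e2) ^ (-5*e1 + 5*e2)
= 4*5*e12 + (-1)*(-5)*e21
= (20 - 5)*e12
= 15*e12
Coefficient = 15


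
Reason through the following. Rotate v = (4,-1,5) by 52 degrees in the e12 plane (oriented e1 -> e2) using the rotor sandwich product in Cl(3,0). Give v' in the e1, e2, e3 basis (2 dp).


Rotor R = cos(26deg) - sin(26deg)*e12
Rotation angle theta = 2 * 26 = 52 degrees in the e12 plane (e1 -> e2).
The component perpendicular to the plane (e3) is invariant: v'_3 = v3 = 5.00
cos(52deg) = 0.6157, sin(52deg) = 0.7880
v'_1 = v1*cos(theta) - v2*sin(theta) = 4*0.6157 - (-1)*0.7880 = 3.25
v'_2 = v1*sin(theta) + v2*cos(theta) = 4*0.7880 + (-1)*0.6157 = 2.54
v' = 3.25*e1 + 2.54*e2 + 5.00*e3


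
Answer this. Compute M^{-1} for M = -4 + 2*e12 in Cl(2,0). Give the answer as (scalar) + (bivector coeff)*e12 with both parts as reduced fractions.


M = -4 + 2*e12, where e12^2 = -1.
Since M commutes with its reverse ~M = a - b*e12, M * ~M = a^2 - b^2*e12^2 = a^2 + b^2.
So M^{-1} = ~M / (a^2 + b^2) = (a - b*e12)/(a^2 + b^2).
a^2 + b^2 = 16 + 4 = 20
Scalar part = -4/20 = -1/5
Bivector coeff = -2/20 = -1/10
M^{-1} = -1/5 - 1/10*e12


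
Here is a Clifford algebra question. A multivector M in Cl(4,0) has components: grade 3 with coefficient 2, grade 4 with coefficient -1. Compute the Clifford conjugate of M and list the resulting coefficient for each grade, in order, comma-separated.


Clifford conjugate sign for grade k: (-1)^(k(k+1)/2)
Grade 3: (-1)^(3*4/2) = (-1)^6 = 1, coeff 2 -> 2
Grade 4: (-1)^(4*5/2) = (-1)^10 = 1, coeff -1 -> -1
Conjugated coefficients: 2, -1


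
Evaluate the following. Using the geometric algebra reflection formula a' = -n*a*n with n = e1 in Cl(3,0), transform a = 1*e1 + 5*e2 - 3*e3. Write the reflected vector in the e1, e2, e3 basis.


Reflection formula: a' = -n*a*n, with n = e1 (unit vector, n^2 = 1).
For reflection through hyperplane perp to e1:
The component along e1 flips sign, others stay.
a = (1, 5, -3)
a' = (-1, 5, -3)
a' = -1*e1 + 5*e2 - 3*e3


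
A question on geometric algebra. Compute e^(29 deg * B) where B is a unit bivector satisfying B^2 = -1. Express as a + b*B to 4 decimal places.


For a unit bivector B with B^2 = -1, the exponential series gives
e^(theta*B) = cos(theta) + sin(theta)*B (the GA analogue of Euler's formula).
theta = 29 degrees = 0.506145 rad
cos(29 deg) = 0.8746
sin(29 deg) = 0.4848
exp(theta*B) = 0.8746 + 0.4848*B


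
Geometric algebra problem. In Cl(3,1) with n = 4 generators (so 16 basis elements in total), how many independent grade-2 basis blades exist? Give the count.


Number of grade-k basis blades in Cl(p,q) with n = p + q is C(n, k).
n = 3 + 1 = 4
C(4, 2) = 4! / (2! * 2!)
= 24 / (2 * 2)
= 6


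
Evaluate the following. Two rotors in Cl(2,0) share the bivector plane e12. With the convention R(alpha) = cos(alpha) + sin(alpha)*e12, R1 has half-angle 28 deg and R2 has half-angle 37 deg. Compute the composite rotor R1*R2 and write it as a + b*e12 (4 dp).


Same-plane rotors commute and their half-angles add:
R1*R2 = cos(a1 + a2) + sin(a1 + a2)*e12.
a1 + a2 = 28 + 37 = 65 deg
cos(65 deg) = 0.4226
sin(65 deg) = 0.9063
R1*R2 = 0.4226 + 0.9063*e12


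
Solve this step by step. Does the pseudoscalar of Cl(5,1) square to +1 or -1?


The pseudoscalar I = e1...e_n (product of all n generators) of Cl(p,q) satisfies I^2 = (-1)^(q + n(n-1)/2).
p = 5, q = 1, n = p + q = 6
n(n-1)/2 = 6 * 5 / 2 = 15
Exponent = q + n(n-1)/2 = 1 + 15 = 16
I^2 = (-1)^16 = +1


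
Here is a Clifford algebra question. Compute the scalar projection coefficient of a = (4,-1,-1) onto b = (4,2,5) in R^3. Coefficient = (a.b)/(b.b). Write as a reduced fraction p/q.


Projection coefficient = (a . b) / (b . b)
a . b = 4*4 + (-1)*2 + (-1)*5
= 16 + (-2) + (-5) = 9
b . b = 4^2 + 2^2 + 5^2
= 16 + 4 + 25 = 45
Coefficient = 9/45
In lowest terms: 1/5


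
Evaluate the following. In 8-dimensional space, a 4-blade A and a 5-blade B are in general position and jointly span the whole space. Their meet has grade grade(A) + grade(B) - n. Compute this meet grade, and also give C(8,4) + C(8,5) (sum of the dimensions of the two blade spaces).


Meet grade = grade(A) + grade(B) - n
= 4 + 5 - 8 = 1
C(8,4) = 70
C(8,5) = 56
dim_A + dim_B = 70 + 56 = 126


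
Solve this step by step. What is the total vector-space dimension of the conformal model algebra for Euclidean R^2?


The conformal model of R^2 uses Cl(3,1): the 2 Euclidean generators plus two extra orthogonal generators e+ (e+^2 = +1) and e- (e-^2 = -1), from which the null vectors e0, einf are built.
Number of generators m = 2 + 2 = 4.
dim Cl(p,q) = 2^m = 2^4 = 16


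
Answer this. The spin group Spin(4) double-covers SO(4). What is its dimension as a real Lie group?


Spin(n) double-covers SO(n); both have Lie algebra so(n) of dimension n(n-1)/2.
n = 4
n(n-1) = 4 * 3 = 12
dim Spin(4) = 12/2 = 6


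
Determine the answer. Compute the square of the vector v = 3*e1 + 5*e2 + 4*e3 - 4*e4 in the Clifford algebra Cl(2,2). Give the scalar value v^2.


v^2 = sum of c_i^2 * e_i^2
Positive signature terms (e_i^2 = +1): 3^2 + 5^2 = 34
Negative signature terms (e_j^2 = -1): 4^2 + (-4)^2 = 32
v^2 = 34 - 32 = 2


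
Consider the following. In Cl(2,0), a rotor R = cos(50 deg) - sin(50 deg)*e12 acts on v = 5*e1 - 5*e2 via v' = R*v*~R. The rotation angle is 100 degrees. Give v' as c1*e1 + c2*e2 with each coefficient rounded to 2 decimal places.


Rotor R = cos(50deg) - sin(50deg)*e12
Rotation angle theta = 2 * 50 = 100 degrees
v' = R*v*~R rotates v by theta.
cos(100deg) = -0.1736, sin(100deg) = 0.9848
v'_1 = 5*cos(100deg) - (-5)*sin(100deg)
= 5*(-0.1736) - (-5)*0.9848
= 4.06
v'_2 = 5*sin(100deg) + (-5)*cos(100deg)
= 5*0.9848 + (-5)*(-0.1736)
= 5.79
v' = 4.06*e1 + 5.79*e2


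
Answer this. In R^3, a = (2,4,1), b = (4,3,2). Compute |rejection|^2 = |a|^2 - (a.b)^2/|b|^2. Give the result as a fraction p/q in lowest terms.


|a|^2 = 2^2 + 4^2 + 1^2 = 21
|b|^2 = 4^2 + 3^2 + 2^2 = 29
a . b = 2*4 + 4*3 + 1*2 = 22
(a.b)^2 = 22^2 = 484
|rej|^2 = 21 - 484/29
= (609 - 484)/29
= 125/29
In lowest terms: 125/29


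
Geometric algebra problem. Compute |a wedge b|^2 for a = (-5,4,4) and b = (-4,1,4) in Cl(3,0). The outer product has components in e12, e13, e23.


a wedge b = (a1*b2 - a2*b1)*e12 + (a1*b3 - a3*b1)*e13 + (a2*b3 - a3*b2)*e23
e12 coeff: (-5)*1 - 4*(-4) = -5 - (-16) = 11
e13 coeff: (-5)*4 - 4*(-4) = -20 - (-16) = -4
e23 coeff: 4*4 - 4*1 = 16 - 4 = 12
|a wedge b|^2 = 11^2 + (-4)^2 + 12^2
= 121 + 16 + 144
= 281


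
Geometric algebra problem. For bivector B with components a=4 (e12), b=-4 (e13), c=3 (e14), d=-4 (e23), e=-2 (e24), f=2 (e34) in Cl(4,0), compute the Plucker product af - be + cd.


Plucker relation: af - be + cd
a*f = 4*2 = 8
b*e = (-4)*(-2) = 8
c*d = 3*(-4) = -12
af - be + cd = 8 - 8 + (-12)
= -12


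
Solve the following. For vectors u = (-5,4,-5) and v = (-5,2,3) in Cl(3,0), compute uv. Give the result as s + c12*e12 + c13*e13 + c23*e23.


In Cl(3,0): e_i^2 = 1, e_ie_j = -e_je_i for i != j.
Scalar part = u . v = (-5)*(-5) + 4*2 + (-5)*3
= 25 + 8 + (-15) = 18
e12 coeff = (-5)*2 - 4*(-5) = -10 - (-20) = 10
e13 coeff = (-5)*3 - (-5)*(-5) = -15 - 25 = -40
e23 coeff = 4*3 - (-5)*2 = 12 - (-10) = 22
uv = 18 + 10*e12 - 40*e13 + 22*e23


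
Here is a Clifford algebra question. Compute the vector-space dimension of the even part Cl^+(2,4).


Even subalgebra dimension = 2^(n-1)
n = 2 + 4 = 6
2^(6 - 1) = 2^5 = 32
Verification: sum of C(6,k) for even k = 1 + 15 + 15 + 1 = 32
Result = 32


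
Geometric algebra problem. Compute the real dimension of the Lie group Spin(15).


Spin(n) double-covers SO(n); both have Lie algebra so(n) of dimension n(n-1)/2.
n = 15
n(n-1) = 15 * 14 = 210
dim Spin(15) = 210/2 = 105


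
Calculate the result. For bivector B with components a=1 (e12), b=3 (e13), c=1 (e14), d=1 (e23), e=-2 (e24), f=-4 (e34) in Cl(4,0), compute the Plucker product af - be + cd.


Plucker relation: af - be + cd
a*f = 1*(-4) = -4
b*e = 3*(-2) = -6
c*d = 1*1 = 1
af - be + cd = -4 - (-6) + 1
= 3


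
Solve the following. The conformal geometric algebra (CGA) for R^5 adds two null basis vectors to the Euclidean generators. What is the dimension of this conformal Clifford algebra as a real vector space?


The conformal model of R^5 uses Cl(6,1): the 5 Euclidean generators plus two extra orthogonal generators e+ (e+^2 = +1) and e- (e-^2 = -1), from which the null vectors e0, einf are built.
Number of generators m = 5 + 2 = 7.
dim Cl(p,q) = 2^m = 2^7 = 128


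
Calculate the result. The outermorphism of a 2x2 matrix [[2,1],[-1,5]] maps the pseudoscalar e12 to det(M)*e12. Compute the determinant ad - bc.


The outermorphism of a linear map f sends e1^e2 to f(e1)^f(e2).
f(e1) = 2*e1 - 1*e2
f(e2) = 1*e1 + 5*e2
f(e1) ^ f(e2) = (2*e1 - 1*e2) ^ (1*e1 + 5*e2)
= 2*5*e12 + (-1)*1*e21
= (10 - (-1))*e12
= 11*e12
Coefficient = 11


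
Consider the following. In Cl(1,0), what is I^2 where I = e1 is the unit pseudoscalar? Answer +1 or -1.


The pseudoscalar I = e1...e_n (product of all n generators) of Cl(p,q) satisfies I^2 = (-1)^(q + n(n-1)/2).
p = 1, q = 0, n = p + q = 1
n(n-1)/2 = 1 * 0 / 2 = 0
Exponent = q + n(n-1)/2 = 0 + 0 = 0
I^2 = (-1)^0 = +1


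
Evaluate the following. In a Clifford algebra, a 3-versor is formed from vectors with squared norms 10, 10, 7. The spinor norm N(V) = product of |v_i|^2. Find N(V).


Spinor norm N(V) = |v1|^2 * |v2|^2 * ... * |v3|^2
= 10 * 10 * 7
Running product: 10, 100, 700
N(V) = 700


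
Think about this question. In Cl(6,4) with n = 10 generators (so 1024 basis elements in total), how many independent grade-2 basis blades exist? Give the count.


Number of grade-k basis blades in Cl(p,q) with n = p + q is C(n, k).
n = 6 + 4 = 10
C(10, 2) = 10! / (2! * 8!)
= 3628800 / (2 * 40320)
= 45


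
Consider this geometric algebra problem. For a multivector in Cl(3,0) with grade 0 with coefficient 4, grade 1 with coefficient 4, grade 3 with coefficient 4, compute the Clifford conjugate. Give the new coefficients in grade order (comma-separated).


Clifford conjugate sign for grade k: (-1)^(k(k+1)/2)
Grade 0: (-1)^(0*1/2) = (-1)^0 = 1, coeff 4 -> 4
Grade 1: (-1)^(1*2/2) = (-1)^1 = -1, coeff 4 -> -4
Grade 3: (-1)^(3*4/2) = (-1)^6 = 1, coeff 4 -> 4
Conjugated coefficients: 4, -4, 4


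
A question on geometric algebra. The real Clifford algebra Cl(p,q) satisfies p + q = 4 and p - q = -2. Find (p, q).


We need p + q = 4 and p - q = -2.
Adding: 2p = 4 + (-2) = 2, so p = 1.
Then q = 4 - 1 = 3.
(p, q) = (1, 3)


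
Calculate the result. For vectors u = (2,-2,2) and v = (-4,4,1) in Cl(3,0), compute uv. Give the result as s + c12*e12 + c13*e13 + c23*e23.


In Cl(3,0): e_i^2 = 1, e_ie_j = -e_je_i for i != j.
Scalar part = u . v = 2*(-4) + (-2)*4 + 2*1
= -8 + (-8) + 2 = -14
e12 coeff = 2*4 - (-2)*(-4) = 8 - 8 = 0
e13 coeff = 2*1 - 2*(-4) = 2 - (-8) = 10
e23 coeff = (-2)*1 - 2*4 = -2 - 8 = -10
uv = -14 + 0*e12 + 10*e13 - 10*e23


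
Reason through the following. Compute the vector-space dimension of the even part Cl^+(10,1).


Even subalgebra dimension = 2^(n-1)
n = 10 + 1 = 11
2^(11 - 1) = 2^10 = 1024
Verification: sum of C(11,k) for even k = 1 + 55 + 330 + 462 + 165 + 11 = 1024
Result = 1024


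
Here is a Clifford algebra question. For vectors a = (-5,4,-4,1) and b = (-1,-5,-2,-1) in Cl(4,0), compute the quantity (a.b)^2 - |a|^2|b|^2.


a . b = (-5)*(-1) + 4*(-5) + (-4)*(-2) + 1*(-1)
= 5 + (-20) + 8 + (-1) = -8
|a|^2 = (-5)^2 + 4^2 + (-4)^2 + 1^2 = 58
|b|^2 = (-1)^2 + (-5)^2 + (-2)^2 + (-1)^2 = 31
(a.b)^2 = (-8)^2 = 64
|a|^2 * |b|^2 = 58 * 31 = 1798
Result = 64 - 1798 = -1734


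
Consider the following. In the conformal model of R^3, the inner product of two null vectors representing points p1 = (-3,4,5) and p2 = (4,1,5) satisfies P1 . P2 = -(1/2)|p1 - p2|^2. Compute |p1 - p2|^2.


p1 - p2 = (-7, 3, 0)
|p1 - p2|^2 = (-7)^2 + 3^2 + 0^2
= 49 + 9 + 0
= 58


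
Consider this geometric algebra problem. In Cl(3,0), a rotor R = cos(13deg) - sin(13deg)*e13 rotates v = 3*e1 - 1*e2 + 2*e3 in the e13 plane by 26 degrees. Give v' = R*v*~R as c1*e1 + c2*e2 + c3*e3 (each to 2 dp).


Rotor R = cos(13deg) - sin(13deg)*e13
Rotation angle theta = 2 * 13 = 26 degrees in the e13 plane (e1 -> e3).
The component perpendicular to the plane (e2) is invariant: v'_2 = v2 = -1.00
cos(26deg) = 0.8988, sin(26deg) = 0.4384
v'_1 = v1*cos(theta) - v3*sin(theta) = 3*0.8988 - 2*0.4384 = 1.82
v'_3 = v1*sin(theta) + v3*cos(theta) = 3*0.4384 + 2*0.8988 = 3.11
v' = 1.82*e1 - 1.00*e2 + 3.11*e3


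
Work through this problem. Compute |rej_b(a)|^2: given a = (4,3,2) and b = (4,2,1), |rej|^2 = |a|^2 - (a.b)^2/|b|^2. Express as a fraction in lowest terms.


|a|^2 = 4^2 + 3^2 + 2^2 = 29
|b|^2 = 4^2 + 2^2 + 1^2 = 21
a . b = 4*4 + 3*2 + 2*1 = 24
(a.b)^2 = 24^2 = 576
|rej|^2 = 29 - 576/21
= (609 - 576)/21
= 33/21
In lowest terms: 11/7


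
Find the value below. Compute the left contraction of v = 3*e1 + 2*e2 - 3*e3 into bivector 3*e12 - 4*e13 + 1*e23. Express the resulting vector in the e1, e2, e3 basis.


Left contraction v _| B = <vB>_1 (grade-1 part of the geometric product vB).
Using e1_|e12 = e2, e2_|e12 = -e1, e1_|e13 = e3, e3_|e13 = -e1, e2_|e23 = e3, e3_|e23 = -e2:
e1 coeff: -v2*b12 - v3*b13 = -(2)*(3) - (-3)*(-4) = -18
e2 coeff: v1*b12 - v3*b23 = (3)*(3) - (-3)*(1) = 12
e3 coeff: v1*b13 + v2*b23 = (3)*(-4) + (2)*(1) = -10
v _| B = -18*e1 + 12*e2 - 10*e3


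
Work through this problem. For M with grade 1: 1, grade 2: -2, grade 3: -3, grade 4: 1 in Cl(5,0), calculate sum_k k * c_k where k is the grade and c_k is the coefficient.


Grade-weighted sum = sum of grade_k * coefficient_k
1*1 = 1
2*(-2) = -4
3*(-3) = -9
4*1 = 4
Total = 1 + (-4) + (-9) + 4 = -8


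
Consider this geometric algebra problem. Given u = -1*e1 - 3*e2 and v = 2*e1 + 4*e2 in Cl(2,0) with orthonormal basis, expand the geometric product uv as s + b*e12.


Expand: (-1*e1 - 3*e2)(2*e1 + 4*e2)
= (-1)*2*e1e1 + (-1)*4*e1e2 + (-3)*2*e2e1 + (-3)*4*e2e2
Using e1^2 = e2^2 = 1, e2e1 = -e1e2:
Scalar part s = (-1)*2 + (-3)*4 = -2 + (-12) = -14
Bivector part b = (-1)*4 - (-3)*2 = -4 - (-6) = 2
uv = -14 + 2*e12


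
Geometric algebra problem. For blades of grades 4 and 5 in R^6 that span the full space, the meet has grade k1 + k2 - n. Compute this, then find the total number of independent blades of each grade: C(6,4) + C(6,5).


Meet grade = grade(A) + grade(B) - n
= 4 + 5 - 6 = 3
C(6,4) = 15
C(6,5) = 6
dim_A + dim_B = 15 + 6 = 21


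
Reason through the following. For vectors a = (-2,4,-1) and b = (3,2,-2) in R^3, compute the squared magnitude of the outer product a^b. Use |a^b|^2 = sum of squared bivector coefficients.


a wedge b = (a1*b2 - a2*b1)*e12 + (a1*b3 - a3*b1)*e13 + (a2*b3 - a3*b2)*e23
e12 coeff: (-2)*2 - 4*3 = -4 - 12 = -16
e13 coeff: (-2)*(-2) - (-1)*3 = 4 - (-3) = 7
e23 coeff: 4*(-2) - (-1)*2 = -8 - (-2) = -6
|a wedge b|^2 = (-16)^2 + 7^2 + (-6)^2
= 256 + 49 + 36
= 341


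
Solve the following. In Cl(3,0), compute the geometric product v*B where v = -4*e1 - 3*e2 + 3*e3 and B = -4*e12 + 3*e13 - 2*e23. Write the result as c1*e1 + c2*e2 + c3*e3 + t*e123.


vB has grade-1 (vector) and grade-3 (trivector) parts: vB = (v _| B) + (v ^ B).
Vector part <vB>_1:
  e1: -v2*b12 - v3*b13 = -(-3)*(-4) - (3)*(3) = -21
  e2: v1*b12 - v3*b23 = (-4)*(-4) - (3)*(-2) = 22
  e3: v1*b13 + v2*b23 = (-4)*(3) + (-3)*(-2) = -6
Trivector part <vB>_3:
  e123: v1*b23 - v2*b13 + v3*b12 = (-4)*(-2) - (-3)*(3) + (3)*(-4) = 5
vB = -21*e1 + 22*e2 - 6*e3 + 5*e123


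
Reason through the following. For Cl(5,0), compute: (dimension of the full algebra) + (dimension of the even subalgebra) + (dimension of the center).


n = 5 + 0 = 5
Total dim = 2^5 = 32
Even subalgebra dim = 2^4 = 16
n is odd, so center dim = 2
Sum = 32 + 16 + 2 = 50


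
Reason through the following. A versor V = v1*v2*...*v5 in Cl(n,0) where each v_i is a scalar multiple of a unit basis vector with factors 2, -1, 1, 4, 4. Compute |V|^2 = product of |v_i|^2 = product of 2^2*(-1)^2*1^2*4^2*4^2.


Each vector v_i has |v_i|^2 = s_i^2
Squared scales: 2^2 = 4, (-1)^2 = 1, 1^2 = 1, 4^2 = 16, 4^2 = 16
|V|^2 = 4 * 1 * 1 * 16 * 16
= 1024


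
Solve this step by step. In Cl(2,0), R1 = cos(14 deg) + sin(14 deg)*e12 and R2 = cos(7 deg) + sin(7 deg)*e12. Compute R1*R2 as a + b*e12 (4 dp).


Same-plane rotors commute and their half-angles add:
R1*R2 = cos(a1 + a2) + sin(a1 + a2)*e12.
a1 + a2 = 14 + 7 = 21 deg
cos(21 deg) = 0.9336
sin(21 deg) = 0.3584
R1*R2 = 0.9336 + 0.3584*e12


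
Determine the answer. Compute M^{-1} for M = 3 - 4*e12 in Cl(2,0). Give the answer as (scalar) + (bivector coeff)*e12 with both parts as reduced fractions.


M = 3 - 4*e12, where e12^2 = -1.
Since M commutes with its reverse ~M = a - b*e12, M * ~M = a^2 - b^2*e12^2 = a^2 + b^2.
So M^{-1} = ~M / (a^2 + b^2) = (a - b*e12)/(a^2 + b^2).
a^2 + b^2 = 9 + 16 = 25
Scalar part = 3/25 = 3/25
Bivector coeff = 4/25 = 4/25
M^{-1} = 3/25 + 4/25*e12


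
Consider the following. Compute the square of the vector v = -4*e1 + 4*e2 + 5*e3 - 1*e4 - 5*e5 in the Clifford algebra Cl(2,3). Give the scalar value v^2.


v^2 = sum of c_i^2 * e_i^2
Positive signature terms (e_i^2 = +1): (-4)^2 + 4^2 = 32
Negative signature terms (e_j^2 = -1): 5^2 + (-1)^2 + (-5)^2 = 51
v^2 = 32 - 51 = -19


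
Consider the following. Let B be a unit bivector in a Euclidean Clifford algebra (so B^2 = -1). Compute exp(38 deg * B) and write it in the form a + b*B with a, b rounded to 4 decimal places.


For a unit bivector B with B^2 = -1, the exponential series gives
e^(theta*B) = cos(theta) + sin(theta)*B (the GA analogue of Euler's formula).
theta = 38 degrees = 0.663225 rad
cos(38 deg) = 0.7880
sin(38 deg) = 0.6157
exp(theta*B) = 0.7880 + 0.6157*B


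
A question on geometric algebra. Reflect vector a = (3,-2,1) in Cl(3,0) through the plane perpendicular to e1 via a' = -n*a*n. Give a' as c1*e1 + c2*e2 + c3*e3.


Reflection formula: a' = -n*a*n, with n = e1 (unit vector, n^2 = 1).
For reflection through hyperplane perp to e1:
The component along e1 flips sign, others stay.
a = (3, -2, 1)
a' = (-3, -2, 1)
a' = -3*e1 - 2*e2 + 1*e3


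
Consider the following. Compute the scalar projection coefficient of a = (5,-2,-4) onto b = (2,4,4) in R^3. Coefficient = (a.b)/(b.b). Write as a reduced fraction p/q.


Projection coefficient = (a . b) / (b . b)
a . b = 5*2 + (-2)*4 + (-4)*4
= 10 + (-8) + (-16) = -14
b . b = 2^2 + 4^2 + 4^2
= 4 + 16 + 16 = 36
Coefficient = -14/36
In lowest terms: -7/18


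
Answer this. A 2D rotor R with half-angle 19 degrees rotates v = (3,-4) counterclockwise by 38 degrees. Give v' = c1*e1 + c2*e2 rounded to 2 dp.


Rotor R = cos(19deg) - sin(19deg)*e12
Rotation angle theta = 2 * 19 = 38 degrees
v' = R*v*~R rotates v by theta.
cos(38deg) = 0.7880, sin(38deg) = 0.6157
v'_1 = 3*cos(38deg) - (-4)*sin(38deg)
= 3*0.7880 - (-4)*0.6157
= 4.83
v'_2 = 3*sin(38deg) + (-4)*cos(38deg)
= 3*0.6157 + (-4)*0.7880
= -1.31
v' = 4.83*e1 - 1.31*e2


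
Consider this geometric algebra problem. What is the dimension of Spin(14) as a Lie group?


Spin(n) double-covers SO(n); both have Lie algebra so(n) of dimension n(n-1)/2.
n = 14
n(n-1) = 14 * 13 = 182
dim Spin(14) = 182/2 = 91


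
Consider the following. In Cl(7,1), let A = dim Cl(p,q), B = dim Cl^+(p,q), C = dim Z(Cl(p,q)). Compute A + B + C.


n = 7 + 1 = 8
Total dim = 2^8 = 256
Even subalgebra dim = 2^7 = 128
n is even, so center dim = 1
Sum = 256 + 128 + 1 = 385


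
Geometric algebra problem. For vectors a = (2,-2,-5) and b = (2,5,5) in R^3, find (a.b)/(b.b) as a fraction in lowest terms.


Projection coefficient = (a . b) / (b . b)
a . b = 2*2 + (-2)*5 + (-5)*5
= 4 + (-10) + (-25) = -31
b . b = 2^2 + 5^2 + 5^2
= 4 + 25 + 25 = 54
Coefficient = -31/54
In lowest terms: -31/54


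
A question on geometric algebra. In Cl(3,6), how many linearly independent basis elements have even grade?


Even subalgebra dimension = 2^(n-1)
n = 3 + 6 = 9
2^(9 - 1) = 2^8 = 256
Verification: sum of C(9,k) for even k = 1 + 36 + 126 + 84 + 9 = 256
Result = 256


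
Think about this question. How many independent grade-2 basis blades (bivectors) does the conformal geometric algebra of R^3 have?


The conformal model of R^3 uses Cl(4,1) with m = 3 + 2 = 5 generators.
Number of grade-2 blades = C(m, 2) = C(5, 2)
= 5*4/2 = 10


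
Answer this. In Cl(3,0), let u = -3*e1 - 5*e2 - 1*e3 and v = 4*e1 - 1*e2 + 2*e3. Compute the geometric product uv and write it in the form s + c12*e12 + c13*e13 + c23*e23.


In Cl(3,0): e_i^2 = 1, e_ie_j = -e_je_i for i != j.
Scalar part = u . v = (-3)*4 + (-5)*(-1) + (-1)*2
= -12 + 5 + (-2) = -9
e12 coeff = (-3)*(-1) - (-5)*4 = 3 - (-20) = 23
e13 coeff = (-3)*2 - (-1)*4 = -6 - (-4) = -2
e23 coeff = (-5)*2 - (-1)*(-1) = -10 - 1 = -11
uv = -9 + 23*e12 - 2*e13 - 11*e23


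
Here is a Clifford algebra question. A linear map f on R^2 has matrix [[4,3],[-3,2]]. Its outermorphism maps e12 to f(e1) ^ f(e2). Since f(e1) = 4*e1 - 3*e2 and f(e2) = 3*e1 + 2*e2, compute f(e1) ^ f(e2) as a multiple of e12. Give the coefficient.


The outermorphism of a linear map f sends e1^e2 to f(e1)^f(e2).
f(e1) = 4*e1 - 3*e2
f(e2) = 3*e1 + 2*e2
f(e1) ^ f(e2) = (4*e1 - 3*e2) ^ (3*e1 + 2*e2)
= 4*2*e12 + (-3)*3*e21
= (8 - (-9))*e12
= 17*e12
Coefficient = 17


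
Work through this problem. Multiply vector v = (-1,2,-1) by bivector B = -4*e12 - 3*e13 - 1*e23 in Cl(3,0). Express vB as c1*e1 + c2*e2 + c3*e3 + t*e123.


vB has grade-1 (vector) and grade-3 (trivector) parts: vB = (v _| B) + (v ^ B).
Vector part <vB>_1:
  e1: -v2*b12 - v3*b13 = -(2)*(-4) - (-1)*(-3) = 5
  e2: v1*b12 - v3*b23 = (-1)*(-4) - (-1)*(-1) = 3
  e3: v1*b13 + v2*b23 = (-1)*(-3) + (2)*(-1) = 1
Trivector part <vB>_3:
  e123: v1*b23 - v2*b13 + v3*b12 = (-1)*(-1) - (2)*(-3) + (-1)*(-4) = 11
vB = 5*e1 + 3*e2 + 1*e3 + 11*e123


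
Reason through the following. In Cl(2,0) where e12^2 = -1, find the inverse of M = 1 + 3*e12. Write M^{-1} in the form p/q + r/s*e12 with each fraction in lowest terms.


M = 1 + 3*e12, where e12^2 = -1.
Since M commutes with its reverse ~M = a - b*e12, M * ~M = a^2 - b^2*e12^2 = a^2 + b^2.
So M^{-1} = ~M / (a^2 + b^2) = (a - b*e12)/(a^2 + b^2).
a^2 + b^2 = 1 + 9 = 10
Scalar part = 1/10 = 1/10
Bivector coeff = -3/10 = -3/10
M^{-1} = 1/10 - 3/10*e12


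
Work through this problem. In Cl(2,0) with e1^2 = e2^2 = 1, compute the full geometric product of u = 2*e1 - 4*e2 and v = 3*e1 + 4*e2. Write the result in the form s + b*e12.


Expand: (2*e1 - 4*e2)(3*e1 + 4*e2)
= 2*3*e1e1 + 2*4*e1e2 + (-4)*3*e2e1 + (-4)*4*e2e2
Using e1^2 = e2^2 = 1, e2e1 = -e1e2:
Scalar part s = 2*3 + (-4)*4 = 6 + (-16) = -10
Bivector part b = 2*4 - (-4)*3 = 8 - (-12) = 20
uv = -10 + 20*e12


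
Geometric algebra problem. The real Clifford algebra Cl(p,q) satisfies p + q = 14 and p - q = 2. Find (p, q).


We need p + q = 14 and p - q = 2.
Adding: 2p = 14 + 2 = 16, so p = 8.
Then q = 14 - 8 = 6.
(p, q) = (8, 6)


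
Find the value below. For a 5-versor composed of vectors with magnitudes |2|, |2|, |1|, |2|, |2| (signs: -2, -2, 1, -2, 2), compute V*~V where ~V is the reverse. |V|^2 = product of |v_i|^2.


Each vector v_i has |v_i|^2 = s_i^2
Squared scales: (-2)^2 = 4, (-2)^2 = 4, 1^2 = 1, (-2)^2 = 4, 2^2 = 4
|V|^2 = 4 * 4 * 1 * 4 * 4
= 256


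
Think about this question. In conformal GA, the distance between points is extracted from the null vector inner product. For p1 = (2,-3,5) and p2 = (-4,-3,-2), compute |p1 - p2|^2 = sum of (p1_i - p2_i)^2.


p1 - p2 = (6, 0, 7)
|p1 - p2|^2 = 6^2 + 0^2 + 7^2
= 36 + 0 + 49
= 85


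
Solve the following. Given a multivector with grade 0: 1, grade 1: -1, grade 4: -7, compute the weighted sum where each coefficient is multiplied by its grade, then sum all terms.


Grade-weighted sum = sum of grade_k * coefficient_k
0*1 = 0
1*(-1) = -1
4*(-7) = -28
Total = 0 + (-1) + (-28) = -29


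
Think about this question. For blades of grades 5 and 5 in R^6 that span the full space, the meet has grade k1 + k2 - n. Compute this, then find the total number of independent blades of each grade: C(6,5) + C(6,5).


Meet grade = grade(A) + grade(B) - n
= 5 + 5 - 6 = 4
C(6,5) = 6
C(6,5) = 6
dim_A + dim_B = 6 + 6 = 12


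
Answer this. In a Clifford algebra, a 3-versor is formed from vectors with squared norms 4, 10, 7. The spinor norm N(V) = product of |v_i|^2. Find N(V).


Spinor norm N(V) = |v1|^2 * |v2|^2 * ... * |v3|^2
= 4 * 10 * 7
Running product: 4, 40, 280
N(V) = 280


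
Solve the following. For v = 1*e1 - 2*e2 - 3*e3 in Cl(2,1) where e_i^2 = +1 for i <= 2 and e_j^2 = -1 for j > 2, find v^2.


v^2 = sum of c_i^2 * e_i^2
Positive signature terms (e_i^2 = +1): 1^2 + (-2)^2 = 5
Negative signature terms (e_j^2 = -1): (-3)^2 = 9
v^2 = 5 - 9 = -4


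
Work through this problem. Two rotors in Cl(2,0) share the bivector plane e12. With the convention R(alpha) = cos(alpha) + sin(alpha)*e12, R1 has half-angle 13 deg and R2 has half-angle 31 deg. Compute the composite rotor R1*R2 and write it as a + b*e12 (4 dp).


Same-plane rotors commute and their half-angles add:
R1*R2 = cos(a1 + a2) + sin(a1 + a2)*e12.
a1 + a2 = 13 + 31 = 44 deg
cos(44 deg) = 0.7193
sin(44 deg) = 0.6947
R1*R2 = 0.7193 + 0.6947*e12


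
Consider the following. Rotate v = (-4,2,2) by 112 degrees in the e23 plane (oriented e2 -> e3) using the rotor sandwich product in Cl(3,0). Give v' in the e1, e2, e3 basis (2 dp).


Rotor R = cos(56deg) - sin(56deg)*e23
Rotation angle theta = 2 * 56 = 112 degrees in the e23 plane (e2 -> e3).
The component perpendicular to the plane (e1) is invariant: v'_1 = v1 = -4.00
cos(112deg) = -0.3746, sin(112deg) = 0.9272
v'_2 = v2*cos(theta) - v3*sin(theta) = 2*(-0.3746) - 2*0.9272 = -2.60
v'_3 = v2*sin(theta) + v3*cos(theta) = 2*0.9272 + 2*(-0.3746) = 1.11
v' = -4.00*e1 - 2.60*e2 + 1.11*e3


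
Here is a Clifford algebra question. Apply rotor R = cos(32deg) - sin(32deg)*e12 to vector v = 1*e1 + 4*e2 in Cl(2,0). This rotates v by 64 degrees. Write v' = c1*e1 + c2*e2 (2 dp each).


Rotor R = cos(32deg) - sin(32deg)*e12
Rotation angle theta = 2 * 32 = 64 degrees
v' = R*v*~R rotates v by theta.
cos(64deg) = 0.4384, sin(64deg) = 0.8988
v'_1 = 1*cos(64deg) - 4*sin(64deg)
= 1*0.4384 - 4*0.8988
= -3.16
v'_2 = 1*sin(64deg) + 4*cos(64deg)
= 1*0.8988 + 4*0.4384
= 2.65
v' = -3.16*e1 + 2.65*e2


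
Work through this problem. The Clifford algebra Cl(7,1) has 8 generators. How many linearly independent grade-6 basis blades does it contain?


Number of grade-k basis blades in Cl(p,q) with n = p + q is C(n, k).
n = 7 + 1 = 8
C(8, 6) = 8! / (6! * 2!)
= 40320 / (720 * 2)
= 28


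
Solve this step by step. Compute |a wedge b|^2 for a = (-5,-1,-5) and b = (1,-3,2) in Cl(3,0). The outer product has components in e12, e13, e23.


a wedge b = (a1*b2 - a2*b1)*e12 + (a1*b3 - a3*b1)*e13 + (a2*b3 - a3*b2)*e23
e12 coeff: (-5)*(-3) - (-1)*1 = 15 - (-1) = 16
e13 coeff: (-5)*2 - (-5)*1 = -10 - (-5) = -5
e23 coeff: (-1)*2 - (-5)*(-3) = -2 - 15 = -17
|a wedge b|^2 = 16^2 + (-5)^2 + (-17)^2
= 256 + 25 + 289
= 570


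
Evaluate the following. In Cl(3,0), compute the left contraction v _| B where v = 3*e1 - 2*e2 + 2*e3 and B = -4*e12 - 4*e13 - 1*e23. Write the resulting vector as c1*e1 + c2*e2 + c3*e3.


Left contraction v _| B = <vB>_1 (grade-1 part of the geometric product vB).
Using e1_|e12 = e2, e2_|e12 = -e1, e1_|e13 = e3, e3_|e13 = -e1, e2_|e23 = e3, e3_|e23 = -e2:
e1 coeff: -v2*b12 - v3*b13 = -(-2)*(-4) - (2)*(-4) = 0
e2 coeff: v1*b12 - v3*b23 = (3)*(-4) - (2)*(-1) = -10
e3 coeff: v1*b13 + v2*b23 = (3)*(-4) + (-2)*(-1) = -10
v _| B = 0*e1 - 10*e2 - 10*e3


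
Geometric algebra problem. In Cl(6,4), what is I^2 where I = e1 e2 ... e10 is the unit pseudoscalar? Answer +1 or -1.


The pseudoscalar I = e1...e_n (product of all n generators) of Cl(p,q) satisfies I^2 = (-1)^(q + n(n-1)/2).
p = 6, q = 4, n = p + q = 10
n(n-1)/2 = 10 * 9 / 2 = 45
Exponent = q + n(n-1)/2 = 4 + 45 = 49
I^2 = (-1)^49 = -1


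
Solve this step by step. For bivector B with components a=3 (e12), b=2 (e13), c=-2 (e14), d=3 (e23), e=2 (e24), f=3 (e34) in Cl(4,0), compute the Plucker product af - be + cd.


Plucker relation: af - be + cd
a*f = 3*3 = 9
b*e = 2*2 = 4
c*d = (-2)*3 = -6
af - be + cd = 9 - 4 + (-6)
= -1


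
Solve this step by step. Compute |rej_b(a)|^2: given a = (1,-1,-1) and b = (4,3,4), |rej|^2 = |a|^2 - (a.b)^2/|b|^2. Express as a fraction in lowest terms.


|a|^2 = 1^2 + (-1)^2 + (-1)^2 = 3
|b|^2 = 4^2 + 3^2 + 4^2 = 41
a . b = 1*4 + (-1)*3 + (-1)*4 = -3
(a.b)^2 = (-3)^2 = 9
|rej|^2 = 3 - 9/41
= (123 - 9)/41
= 114/41
In lowest terms: 114/41


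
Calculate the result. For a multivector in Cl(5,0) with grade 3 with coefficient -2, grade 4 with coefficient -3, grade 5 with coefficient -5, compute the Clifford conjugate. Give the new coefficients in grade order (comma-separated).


Clifford conjugate sign for grade k: (-1)^(k(k+1)/2)
Grade 3: (-1)^(3*4/2) = (-1)^6 = 1, coeff -2 -> -2
Grade 4: (-1)^(4*5/2) = (-1)^10 = 1, coeff -3 -> -3
Grade 5: (-1)^(5*6/2) = (-1)^15 = -1, coeff -5 -> 5
Conjugated coefficients: -2, -3, 5


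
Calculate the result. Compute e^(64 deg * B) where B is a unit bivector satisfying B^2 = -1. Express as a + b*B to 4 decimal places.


For a unit bivector B with B^2 = -1, the exponential series gives
e^(theta*B) = cos(theta) + sin(theta)*B (the GA analogue of Euler's formula).
theta = 64 degrees = 1.117011 rad
cos(64 deg) = 0.4384
sin(64 deg) = 0.8988
exp(theta*B) = 0.4384 + 0.8988*B


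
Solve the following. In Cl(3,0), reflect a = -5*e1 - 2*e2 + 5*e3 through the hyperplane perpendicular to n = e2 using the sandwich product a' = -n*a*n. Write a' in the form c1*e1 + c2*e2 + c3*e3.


Reflection formula: a' = -n*a*n, with n = e2 (unit vector, n^2 = 1).
For reflection through hyperplane perp to e2:
The component along e2 flips sign, others stay.
a = (-5, -2, 5)
a' = (-5, 2, 5)
a' = -5*e1 + 2*e2 + 5*e3


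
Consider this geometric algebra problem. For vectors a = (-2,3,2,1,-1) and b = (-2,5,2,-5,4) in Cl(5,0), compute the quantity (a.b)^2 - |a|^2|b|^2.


a . b = (-2)*(-2) + 3*5 + 2*2 + 1*(-5) + (-1)*4
= 4 + 15 + 4 + (-5) + (-4) = 14
|a|^2 = (-2)^2 + 3^2 + 2^2 + 1^2 + (-1)^2 = 19
|b|^2 = (-2)^2 + 5^2 + 2^2 + (-5)^2 + 4^2 = 74
(a.b)^2 = 14^2 = 196
|a|^2 * |b|^2 = 19 * 74 = 1406
Result = 196 - 1406 = -1210


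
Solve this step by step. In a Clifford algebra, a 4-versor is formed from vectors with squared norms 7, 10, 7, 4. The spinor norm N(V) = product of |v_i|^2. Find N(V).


Spinor norm N(V) = |v1|^2 * |v2|^2 * ... * |v4|^2
= 7 * 10 * 7 * 4
Running product: 7, 70, 490, 1960
N(V) = 1960


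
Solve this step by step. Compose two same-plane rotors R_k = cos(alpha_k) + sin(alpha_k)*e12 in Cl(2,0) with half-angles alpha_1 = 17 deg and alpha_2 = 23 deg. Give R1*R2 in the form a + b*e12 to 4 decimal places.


Same-plane rotors commute and their half-angles add:
R1*R2 = cos(a1 + a2) + sin(a1 + a2)*e12.
a1 + a2 = 17 + 23 = 40 deg
cos(40 deg) = 0.7660
sin(40 deg) = 0.6428
R1*R2 = 0.7660 + 0.6428*e12


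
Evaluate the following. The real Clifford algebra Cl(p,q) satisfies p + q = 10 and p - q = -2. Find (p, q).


We need p + q = 10 and p - q = -2.
Adding: 2p = 10 + (-2) = 8, so p = 4.
Then q = 10 - 4 = 6.
(p, q) = (4, 6)


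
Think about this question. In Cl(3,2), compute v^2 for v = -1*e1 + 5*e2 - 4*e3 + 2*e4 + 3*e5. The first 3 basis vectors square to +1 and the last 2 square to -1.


v^2 = sum of c_i^2 * e_i^2
Positive signature terms (e_i^2 = +1): (-1)^2 + 5^2 + (-4)^2 = 42
Negative signature terms (e_j^2 = -1): 2^2 + 3^2 = 13
v^2 = 42 - 13 = 29


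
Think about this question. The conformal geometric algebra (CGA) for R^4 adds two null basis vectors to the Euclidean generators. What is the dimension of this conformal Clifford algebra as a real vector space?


The conformal model of R^4 uses Cl(5,1): the 4 Euclidean generators plus two extra orthogonal generators e+ (e+^2 = +1) and e- (e-^2 = -1), from which the null vectors e0, einf are built.
Number of generators m = 4 + 2 = 6.
dim Cl(p,q) = 2^m = 2^6 = 64


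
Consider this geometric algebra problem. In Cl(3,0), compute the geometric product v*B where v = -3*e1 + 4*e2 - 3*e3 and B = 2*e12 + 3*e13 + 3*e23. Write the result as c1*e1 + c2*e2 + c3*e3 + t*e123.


vB has grade-1 (vector) and grade-3 (trivector) parts: vB = (v _| B) + (v ^ B).
Vector part <vB>_1:
  e1: -v2*b12 - v3*b13 = -(4)*(2) - (-3)*(3) = 1
  e2: v1*b12 - v3*b23 = (-3)*(2) - (-3)*(3) = 3
  e3: v1*b13 + v2*b23 = (-3)*(3) + (4)*(3) = 3
Trivector part <vB>_3:
  e123: v1*b23 - v2*b13 + v3*b12 = (-3)*(3) - (4)*(3) + (-3)*(2) = -27
vB = 1*e1 + 3*e2 + 3*e3 - 27*e123


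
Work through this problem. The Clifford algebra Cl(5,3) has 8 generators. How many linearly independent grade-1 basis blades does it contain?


Number of grade-k basis blades in Cl(p,q) with n = p + q is C(n, k).
n = 5 + 3 = 8
C(8, 1) = 8! / (1! * 7!)
= 40320 / (1 * 5040)
= 8


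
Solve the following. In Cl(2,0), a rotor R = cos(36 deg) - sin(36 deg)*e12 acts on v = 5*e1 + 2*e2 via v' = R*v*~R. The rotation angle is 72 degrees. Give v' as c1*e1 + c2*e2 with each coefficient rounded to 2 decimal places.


Rotor R = cos(36deg) - sin(36deg)*e12
Rotation angle theta = 2 * 36 = 72 degrees
v' = R*v*~R rotates v by theta.
cos(72deg) = 0.3090, sin(72deg) = 0.9511
v'_1 = 5*cos(72deg) - 2*sin(72deg)
= 5*0.3090 - 2*0.9511
= -0.36
v'_2 = 5*sin(72deg) + 2*cos(72deg)
= 5*0.9511 + 2*0.3090
= 5.37
v' = -0.36*e1 + 5.37*e2


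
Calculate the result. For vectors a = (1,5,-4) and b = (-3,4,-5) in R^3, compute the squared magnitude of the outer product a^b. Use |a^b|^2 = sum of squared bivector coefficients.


a wedge b = (a1*b2 - a2*b1)*e12 + (a1*b3 - a3*b1)*e13 + (a2*b3 - a3*b2)*e23
e12 coeff: 1*4 - 5*(-3) = 4 - (-15) = 19
e13 coeff: 1*(-5) - (-4)*(-3) = -5 - 12 = -17
e23 coeff: 5*(-5) - (-4)*4 = -25 - (-16) = -9
|a wedge b|^2 = 19^2 + (-17)^2 + (-9)^2
= 361 + 289 + 81
= 731


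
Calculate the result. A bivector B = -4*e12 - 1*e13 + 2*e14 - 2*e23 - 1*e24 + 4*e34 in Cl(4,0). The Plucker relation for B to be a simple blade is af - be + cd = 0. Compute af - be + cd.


Plucker relation: af - be + cd
a*f = (-4)*4 = -16
b*e = (-1)*(-1) = 1
c*d = 2*(-2) = -4
af - be + cd = -16 - 1 + (-4)
= -21
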